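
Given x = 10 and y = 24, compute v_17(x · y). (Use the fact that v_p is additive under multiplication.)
v_17(240) = 0

v_p(x) = 0 (factor: 10 = 17^0 · 10); v_p(y) = 0 (factor: 24 = 17^0 · 24). Additivity: v_p(xy) = v_p(x) + v_p(y) = 0 + 0 = 0. (Direct check: xy = 240 = 17^0 · (240).)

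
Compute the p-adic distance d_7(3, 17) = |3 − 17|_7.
d_7(3, 17) = 1/7

Step 1 — x − y = 3 − 17 = -14. Step 2 — v_7(-14) = 1 (factor: -14 = −(7^1 · 2); the sign does not affect v_p). Step 3 — |x − y|_7 = 7^{-1} = 1/7.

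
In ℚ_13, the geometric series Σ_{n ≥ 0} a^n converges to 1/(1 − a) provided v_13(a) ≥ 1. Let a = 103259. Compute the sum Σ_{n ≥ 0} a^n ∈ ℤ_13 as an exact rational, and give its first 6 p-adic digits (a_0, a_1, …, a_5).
Σ a^n = 1/(1 − a) = -1/103258;  first 6 digits = (1, 0, 0, 8, 3, 0)

v_13(a) = 3 ≥ 1, so the series converges in ℤ_13 to 1/(1 − a) = 1/(1 − 103259) = -1/103258. Expand this rational in ℤ_13: compute digits iteratively via d_i = x_i mod 13, x_{i+1} = (x_i − d_i)/13. The first 6 digits are (1, 0, 0, 8, 3, 0).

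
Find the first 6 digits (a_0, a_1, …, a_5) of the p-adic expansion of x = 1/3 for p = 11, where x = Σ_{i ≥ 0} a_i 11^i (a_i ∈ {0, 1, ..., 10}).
(a_0, …, a_5) = (4, 7, 3, 7, 3, 7)

v_11(1/3) = 0 (numerator and denominator both coprime to 11), so x ∈ ℤ_11^×. Compute digits iteratively via a_i = x_i mod 11, x_{i+1} = (x_i − a_i)/11, with x_0 = x:
  x_0 = 1/3;  a_0 = 4;  x_1 = (x_0 − 4)/11 = -1/3
  x_1 = -1/3;  a_1 = 7;  x_2 = (x_1 − 7)/11 = -2/3
  x_2 = -2/3;  a_2 = 3;  x_3 = (x_2 − 3)/11 = -1/3
  x_3 = -1/3;  a_3 = 7;  x_4 = (x_3 − 7)/11 = -2/3
  x_4 = -2/3;  a_4 = 3;  x_5 = (x_4 − 3)/11 = -1/3
  x_5 = -1/3;  a_5 = 7;  x_6 = (x_5 − 7)/11 = -2/3
Digits: (4, 7, 3, 7, 3, 7).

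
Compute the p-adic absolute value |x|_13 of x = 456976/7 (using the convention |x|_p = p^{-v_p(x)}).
|456976/7|_13 = 1/28561

Step 1 — compute v_13(x) by factoring powers of 13 out of the numerator and denominator: v_13(456976/7) = 4. Step 2 — apply |x|_p = p^{-v_p(x)} = 13^{-4} = 1/28561.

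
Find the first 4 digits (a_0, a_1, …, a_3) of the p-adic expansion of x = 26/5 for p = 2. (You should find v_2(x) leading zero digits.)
(a_0, …, a_3) = (0, 1, 0, 0)

v_2(26/5) = 1, so a_0 = ... = a_0 = 0. Factor out: x = 2^1 · u with u = 13/5 a unit in ℤ_2. Expand u iteratively via a_{v+i} = u_i mod 2, u_{i+1} = (u_i − a_{v+i})/2:
  u_0 = 13/5;  a_1 = 1;  u_1 = (u_0 − 1)/2 = 4/5
  u_1 = 4/5;  a_2 = 0;  u_2 = (u_1 − 0)/2 = 2/5
  u_2 = 2/5;  a_3 = 0;  u_3 = (u_2 − 0)/2 = 1/5
Digits: (0, 1, 0, 0).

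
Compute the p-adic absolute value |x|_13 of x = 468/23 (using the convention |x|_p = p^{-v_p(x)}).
|468/23|_13 = 1/13

Step 1 — compute v_13(x) by factoring powers of 13 out of the numerator and denominator: v_13(468/23) = 1. Step 2 — apply |x|_p = p^{-v_p(x)} = 13^{-1} = 1/13.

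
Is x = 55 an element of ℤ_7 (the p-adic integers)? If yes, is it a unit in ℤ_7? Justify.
x ∈ ℤ_7^× (unit); v_7(x) = 0

ℤ_7 = {x ∈ ℚ_7 : v_7(x) ≥ 0} and ℤ_7^× = {x ∈ ℤ_7 : v_7(x) = 0}. Here v_7(55) = v_7(num) − v_7(den) = 0; compare against these criteria.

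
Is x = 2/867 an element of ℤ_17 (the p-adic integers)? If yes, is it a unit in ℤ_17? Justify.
x ∉ ℤ_17 (v_17(x) = -2 < 0)

ℤ_17 = {x ∈ ℚ_17 : v_17(x) ≥ 0} and ℤ_17^× = {x ∈ ℤ_17 : v_17(x) = 0}. Here v_17(2/867) = v_17(num) − v_17(den) = -2; compare against these criteria.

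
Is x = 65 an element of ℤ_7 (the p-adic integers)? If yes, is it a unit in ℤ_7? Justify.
x ∈ ℤ_7^× (unit); v_7(x) = 0

ℤ_7 = {x ∈ ℚ_7 : v_7(x) ≥ 0} and ℤ_7^× = {x ∈ ℤ_7 : v_7(x) = 0}. Here v_7(65) = v_7(num) − v_7(den) = 0; compare against these criteria.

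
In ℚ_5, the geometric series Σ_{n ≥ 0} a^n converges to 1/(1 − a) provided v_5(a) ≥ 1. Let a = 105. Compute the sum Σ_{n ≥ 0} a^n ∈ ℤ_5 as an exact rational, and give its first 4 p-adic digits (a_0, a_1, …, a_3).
Σ a^n = 1/(1 − a) = -1/104;  first 4 digits = (1, 1, 0, 0)

v_5(a) = 1 ≥ 1, so the series converges in ℤ_5 to 1/(1 − a) = 1/(1 − 105) = -1/104. Expand this rational in ℤ_5: compute digits iteratively via d_i = x_i mod 5, x_{i+1} = (x_i − d_i)/5. The first 4 digits are (1, 1, 0, 0).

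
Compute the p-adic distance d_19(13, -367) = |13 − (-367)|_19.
d_19(13, -367) = 1/19

Step 1 — x − y = 13 − (-367) = 380. Step 2 — v_19(380) = 1 (factor: 380 = (19^1 · 20); the sign does not affect v_p). Step 3 — |x − y|_19 = 19^{-1} = 1/19.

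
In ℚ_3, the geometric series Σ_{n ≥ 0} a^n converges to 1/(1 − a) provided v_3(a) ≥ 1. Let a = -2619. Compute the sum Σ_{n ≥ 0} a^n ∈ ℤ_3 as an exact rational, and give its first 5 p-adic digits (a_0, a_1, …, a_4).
Σ a^n = 1/(1 − a) = 1/2620;  first 5 digits = (1, 0, 0, 2, 0)

v_3(a) = 3 ≥ 1, so the series converges in ℤ_3 to 1/(1 − a) = 1/(1 − (-2619)) = 1/2620. Expand this rational in ℤ_3: compute digits iteratively via d_i = x_i mod 3, x_{i+1} = (x_i − d_i)/3. The first 5 digits are (1, 0, 0, 2, 0).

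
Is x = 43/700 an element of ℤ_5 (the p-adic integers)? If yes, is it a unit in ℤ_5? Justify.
x ∉ ℤ_5 (v_5(x) = -2 < 0)

ℤ_5 = {x ∈ ℚ_5 : v_5(x) ≥ 0} and ℤ_5^× = {x ∈ ℤ_5 : v_5(x) = 0}. Here v_5(43/700) = v_5(num) − v_5(den) = -2; compare against these criteria.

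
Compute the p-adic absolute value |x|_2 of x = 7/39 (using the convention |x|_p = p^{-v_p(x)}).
|7/39|_2 = 1

Step 1 — compute v_2(x) by factoring powers of 2 out of the numerator and denominator: v_2(7/39) = 0. Step 2 — apply |x|_p = p^{-v_p(x)} = 2^{0} = 1.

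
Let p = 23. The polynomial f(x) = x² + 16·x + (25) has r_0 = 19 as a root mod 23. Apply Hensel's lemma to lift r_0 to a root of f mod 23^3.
r_2 = 8529 (mod 12167)

Hensel: r_{i+1} = r_i − f(r_i)·(f′(r_i))^{-1} mod 23^{i+2}, f′(x) = 2x + 16. Iterate:
  r_0 = 19 (mod 23)
  r_1 = 65 (mod 529)
  r_2 = 8529 (mod 12167)
Final: r = 8529 satisfies f(r) ≡ 0 mod 23^3.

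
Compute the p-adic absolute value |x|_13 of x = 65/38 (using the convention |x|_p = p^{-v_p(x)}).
|65/38|_13 = 1/13

Step 1 — compute v_13(x) by factoring powers of 13 out of the numerator and denominator: v_13(65/38) = 1. Step 2 — apply |x|_p = p^{-v_p(x)} = 13^{-1} = 1/13.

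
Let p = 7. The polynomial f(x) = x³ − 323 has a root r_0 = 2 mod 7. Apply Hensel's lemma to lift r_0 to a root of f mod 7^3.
r_2 = 16 (mod 343)

Hensel: r_{i+1} = r_i − f(r_i)/f′(r_i) mod 7^{i+2}, where f′(x) = 3x². Iterate:
  r_0 = 2 (mod 7)
  r_1 = 16 (mod 49)
  r_2 = 16 (mod 343)
Final: r = 16 with f(r) ≡ 0 mod 7^3.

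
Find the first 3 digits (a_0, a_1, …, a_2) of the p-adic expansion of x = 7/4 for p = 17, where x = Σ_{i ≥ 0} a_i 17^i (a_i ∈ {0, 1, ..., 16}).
(a_0, …, a_2) = (6, 4, 4)

v_17(7/4) = 0 (numerator and denominator both coprime to 17), so x ∈ ℤ_17^×. Compute digits iteratively via a_i = x_i mod 17, x_{i+1} = (x_i − a_i)/17, with x_0 = x:
  x_0 = 7/4;  a_0 = 6;  x_1 = (x_0 − 6)/17 = -1/4
  x_1 = -1/4;  a_1 = 4;  x_2 = (x_1 − 4)/17 = -1/4
  x_2 = -1/4;  a_2 = 4;  x_3 = (x_2 − 4)/17 = -1/4
Digits: (6, 4, 4).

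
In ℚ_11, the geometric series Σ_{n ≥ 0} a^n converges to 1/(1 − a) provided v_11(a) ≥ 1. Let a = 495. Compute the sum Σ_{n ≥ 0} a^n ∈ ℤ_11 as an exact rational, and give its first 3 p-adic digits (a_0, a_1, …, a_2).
Σ a^n = 1/(1 − a) = -1/494;  first 3 digits = (1, 1, 5)

v_11(a) = 1 ≥ 1, so the series converges in ℤ_11 to 1/(1 − a) = 1/(1 − 495) = -1/494. Expand this rational in ℤ_11: compute digits iteratively via d_i = x_i mod 11, x_{i+1} = (x_i − d_i)/11. The first 3 digits are (1, 1, 5).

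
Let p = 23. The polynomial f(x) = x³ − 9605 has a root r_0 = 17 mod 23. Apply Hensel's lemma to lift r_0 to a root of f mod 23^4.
r_3 = 175277 (mod 279841)

Hensel: r_{i+1} = r_i − f(r_i)/f′(r_i) mod 23^{i+2}, where f′(x) = 3x². Iterate:
  r_0 = 17 (mod 23)
  r_1 = 178 (mod 529)
  r_2 = 4939 (mod 12167)
  r_3 = 175277 (mod 279841)
Final: r = 175277 with f(r) ≡ 0 mod 23^4.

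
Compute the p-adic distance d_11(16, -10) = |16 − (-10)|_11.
d_11(16, -10) = 1

Step 1 — x − y = 16 − (-10) = 26. Step 2 — v_11(26) = 0 (factor: 26 = (11^0 · 26); the sign does not affect v_p). Step 3 — |x − y|_11 = 11^{0} = 1.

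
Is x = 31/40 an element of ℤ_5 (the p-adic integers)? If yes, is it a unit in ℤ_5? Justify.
x ∉ ℤ_5 (v_5(x) = -1 < 0)

ℤ_5 = {x ∈ ℚ_5 : v_5(x) ≥ 0} and ℤ_5^× = {x ∈ ℤ_5 : v_5(x) = 0}. Here v_5(31/40) = v_5(num) − v_5(den) = -1; compare against these criteria.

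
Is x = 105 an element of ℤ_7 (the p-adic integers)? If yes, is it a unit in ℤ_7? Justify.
x ∈ ℤ_7 but not a unit; v_7(x) = 1 > 0

ℤ_7 = {x ∈ ℚ_7 : v_7(x) ≥ 0} and ℤ_7^× = {x ∈ ℤ_7 : v_7(x) = 0}. Here v_7(105) = v_7(num) − v_7(den) = 1; compare against these criteria.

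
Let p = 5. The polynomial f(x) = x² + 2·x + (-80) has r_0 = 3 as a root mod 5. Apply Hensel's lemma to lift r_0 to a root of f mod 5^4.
r_3 = 8 (mod 625)

Hensel: r_{i+1} = r_i − f(r_i)·(f′(r_i))^{-1} mod 5^{i+2}, f′(x) = 2x + 2. Iterate:
  r_0 = 3 (mod 5)
  r_1 = 8 (mod 25)
  r_2 = 8 (mod 125)
  r_3 = 8 (mod 625)
Final: r = 8 satisfies f(r) ≡ 0 mod 5^4.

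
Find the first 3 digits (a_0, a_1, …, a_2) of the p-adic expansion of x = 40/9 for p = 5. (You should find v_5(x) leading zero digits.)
(a_0, …, a_2) = (0, 2, 2)

v_5(40/9) = 1, so a_0 = ... = a_0 = 0. Factor out: x = 5^1 · u with u = 8/9 a unit in ℤ_5. Expand u iteratively via a_{v+i} = u_i mod 5, u_{i+1} = (u_i − a_{v+i})/5:
  u_0 = 8/9;  a_1 = 2;  u_1 = (u_0 − 2)/5 = -2/9
  u_1 = -2/9;  a_2 = 2;  u_2 = (u_1 − 2)/5 = -4/9
Digits: (0, 2, 2).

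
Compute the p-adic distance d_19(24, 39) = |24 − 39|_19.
d_19(24, 39) = 1

Step 1 — x − y = 24 − 39 = -15. Step 2 — v_19(-15) = 0 (factor: -15 = −(19^0 · 15); the sign does not affect v_p). Step 3 — |x − y|_19 = 19^{0} = 1.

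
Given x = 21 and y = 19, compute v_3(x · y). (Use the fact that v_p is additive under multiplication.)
v_3(399) = 1

v_p(x) = 1 (factor: 21 = 3^1 · 7); v_p(y) = 0 (factor: 19 = 3^0 · 19). Additivity: v_p(xy) = v_p(x) + v_p(y) = 1 + 0 = 1. (Direct check: xy = 399 = 3^1 · (133).)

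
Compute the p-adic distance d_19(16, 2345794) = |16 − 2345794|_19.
d_19(16, 2345794) = 1/130321

Step 1 — x − y = 16 − 2345794 = -2345778. Step 2 — v_19(-2345778) = 4 (factor: -2345778 = −(19^4 · 18); the sign does not affect v_p). Step 3 — |x − y|_19 = 19^{-4} = 1/130321.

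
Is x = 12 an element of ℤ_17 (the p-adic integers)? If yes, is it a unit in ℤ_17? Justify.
x ∈ ℤ_17^× (unit); v_17(x) = 0

ℤ_17 = {x ∈ ℚ_17 : v_17(x) ≥ 0} and ℤ_17^× = {x ∈ ℤ_17 : v_17(x) = 0}. Here v_17(12) = v_17(num) − v_17(den) = 0; compare against these criteria.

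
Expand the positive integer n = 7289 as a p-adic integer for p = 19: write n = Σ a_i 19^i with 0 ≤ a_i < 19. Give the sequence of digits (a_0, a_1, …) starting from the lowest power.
(a_0, a_1, …) = (12, 3, 1, 1)

Repeated division by 19 gives the digits low-to-high: 7289 = 12 + 3·19^1 + 1·19^2 + 1·19^3. Digit sequence: (12, 3, 1, 1).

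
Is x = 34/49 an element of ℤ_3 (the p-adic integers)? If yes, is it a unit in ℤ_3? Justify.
x ∈ ℤ_3^× (unit); v_3(x) = 0

ℤ_3 = {x ∈ ℚ_3 : v_3(x) ≥ 0} and ℤ_3^× = {x ∈ ℤ_3 : v_3(x) = 0}. Here v_3(34/49) = v_3(num) − v_3(den) = 0; compare against these criteria.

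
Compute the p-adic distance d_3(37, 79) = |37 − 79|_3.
d_3(37, 79) = 1/3

Step 1 — x − y = 37 − 79 = -42. Step 2 — v_3(-42) = 1 (factor: -42 = −(3^1 · 14); the sign does not affect v_p). Step 3 — |x − y|_3 = 3^{-1} = 1/3.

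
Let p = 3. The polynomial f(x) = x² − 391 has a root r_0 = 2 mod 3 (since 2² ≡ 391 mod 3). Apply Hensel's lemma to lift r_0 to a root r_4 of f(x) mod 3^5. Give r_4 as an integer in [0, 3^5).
r_4 = 200 (mod 243)

Hensel's recurrence: r_{i+1} = r_i − f(r_i)·(f′(r_i))^{-1} mod 3^{i+2}, with f′(x) = 2x. Iterate:
  r_0 = 2 (mod 3)
  r_1 = 2 (mod 9)
  r_2 = 11 (mod 27)
  r_3 = 38 (mod 81)
  r_4 = 200 (mod 243)
Final: r_4 = 200, and one checks f(r_4) ≡ 0 mod 3^5.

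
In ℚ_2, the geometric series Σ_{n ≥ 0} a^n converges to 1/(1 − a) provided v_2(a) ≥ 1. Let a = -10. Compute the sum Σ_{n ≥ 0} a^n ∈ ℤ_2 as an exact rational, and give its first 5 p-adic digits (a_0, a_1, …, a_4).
Σ a^n = 1/(1 − a) = 1/11;  first 5 digits = (1, 1, 0, 0, 0)

v_2(a) = 1 ≥ 1, so the series converges in ℤ_2 to 1/(1 − a) = 1/(1 − (-10)) = 1/11. Expand this rational in ℤ_2: compute digits iteratively via d_i = x_i mod 2, x_{i+1} = (x_i − d_i)/2. The first 5 digits are (1, 1, 0, 0, 0).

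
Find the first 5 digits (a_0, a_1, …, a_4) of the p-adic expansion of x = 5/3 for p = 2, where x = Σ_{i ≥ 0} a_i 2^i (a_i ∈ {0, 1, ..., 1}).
(a_0, …, a_4) = (1, 1, 1, 0, 1)

v_2(5/3) = 0 (numerator and denominator both coprime to 2), so x ∈ ℤ_2^×. Compute digits iteratively via a_i = x_i mod 2, x_{i+1} = (x_i − a_i)/2, with x_0 = x:
  x_0 = 5/3;  a_0 = 1;  x_1 = (x_0 − 1)/2 = 1/3
  x_1 = 1/3;  a_1 = 1;  x_2 = (x_1 − 1)/2 = -1/3
  x_2 = -1/3;  a_2 = 1;  x_3 = (x_2 − 1)/2 = -2/3
  x_3 = -2/3;  a_3 = 0;  x_4 = (x_3 − 0)/2 = -1/3
  x_4 = -1/3;  a_4 = 1;  x_5 = (x_4 − 1)/2 = -2/3
Digits: (1, 1, 1, 0, 1).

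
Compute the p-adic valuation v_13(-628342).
v_13(-628342) = 4

v_13(n) is the largest exponent k such that 13^k divides n. Factor out: -628342 = -13^4 · 22. (Sign doesn't affect v_p.) So v_13(-628342) = 4.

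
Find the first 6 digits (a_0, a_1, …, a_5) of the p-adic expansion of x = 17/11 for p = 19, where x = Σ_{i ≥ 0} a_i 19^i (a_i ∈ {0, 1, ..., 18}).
(a_0, …, a_5) = (5, 5, 17, 6, 10, 15)

v_19(17/11) = 0 (numerator and denominator both coprime to 19), so x ∈ ℤ_19^×. Compute digits iteratively via a_i = x_i mod 19, x_{i+1} = (x_i − a_i)/19, with x_0 = x:
  x_0 = 17/11;  a_0 = 5;  x_1 = (x_0 − 5)/19 = -2/11
  x_1 = -2/11;  a_1 = 5;  x_2 = (x_1 − 5)/19 = -3/11
  x_2 = -3/11;  a_2 = 17;  x_3 = (x_2 − 17)/19 = -10/11
  x_3 = -10/11;  a_3 = 6;  x_4 = (x_3 − 6)/19 = -4/11
  x_4 = -4/11;  a_4 = 10;  x_5 = (x_4 − 10)/19 = -6/11
  x_5 = -6/11;  a_5 = 15;  x_6 = (x_5 − 15)/19 = -9/11
Digits: (5, 5, 17, 6, 10, 15).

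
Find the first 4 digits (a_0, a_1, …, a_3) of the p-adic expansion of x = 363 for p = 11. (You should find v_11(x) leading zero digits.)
(a_0, …, a_3) = (0, 0, 3, 0)

v_11(363) = 2, so a_0 = ... = a_1 = 0. Factor out: x = 11^2 · u with u = 3 a unit in ℤ_11. Expand u iteratively via a_{v+i} = u_i mod 11, u_{i+1} = (u_i − a_{v+i})/11:
  u_0 = 3;  a_2 = 3;  u_1 = (u_0 − 3)/11 = 0
  u_1 = 0;  a_3 = 0;  u_2 = (u_1 − 0)/11 = 0
Digits: (0, 0, 3, 0).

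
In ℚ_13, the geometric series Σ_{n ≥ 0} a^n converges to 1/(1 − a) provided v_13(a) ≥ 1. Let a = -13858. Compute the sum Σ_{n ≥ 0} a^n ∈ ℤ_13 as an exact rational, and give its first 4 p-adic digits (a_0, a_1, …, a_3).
Σ a^n = 1/(1 − a) = 1/13859;  first 4 digits = (1, 0, 9, 6)

v_13(a) = 2 ≥ 1, so the series converges in ℤ_13 to 1/(1 − a) = 1/(1 − (-13858)) = 1/13859. Expand this rational in ℤ_13: compute digits iteratively via d_i = x_i mod 13, x_{i+1} = (x_i − d_i)/13. The first 4 digits are (1, 0, 9, 6).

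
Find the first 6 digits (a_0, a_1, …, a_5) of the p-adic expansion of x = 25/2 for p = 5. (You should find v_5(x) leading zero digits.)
(a_0, …, a_5) = (0, 0, 3, 2, 2, 2)

v_5(25/2) = 2, so a_0 = ... = a_1 = 0. Factor out: x = 5^2 · u with u = 1/2 a unit in ℤ_5. Expand u iteratively via a_{v+i} = u_i mod 5, u_{i+1} = (u_i − a_{v+i})/5:
  u_0 = 1/2;  a_2 = 3;  u_1 = (u_0 − 3)/5 = -1/2
  u_1 = -1/2;  a_3 = 2;  u_2 = (u_1 − 2)/5 = -1/2
  u_2 = -1/2;  a_4 = 2;  u_3 = (u_2 − 2)/5 = -1/2
  u_3 = -1/2;  a_5 = 2;  u_4 = (u_3 − 2)/5 = -1/2
Digits: (0, 0, 3, 2, 2, 2).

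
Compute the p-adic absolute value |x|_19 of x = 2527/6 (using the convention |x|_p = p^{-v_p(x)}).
|2527/6|_19 = 1/361

Step 1 — compute v_19(x) by factoring powers of 19 out of the numerator and denominator: v_19(2527/6) = 2. Step 2 — apply |x|_p = p^{-v_p(x)} = 19^{-2} = 1/361.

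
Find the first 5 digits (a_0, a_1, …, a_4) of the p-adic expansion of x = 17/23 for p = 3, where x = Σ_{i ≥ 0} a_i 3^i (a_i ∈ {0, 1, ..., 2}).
(a_0, …, a_4) = (1, 2, 1, 1, 0)

v_3(17/23) = 0 (numerator and denominator both coprime to 3), so x ∈ ℤ_3^×. Compute digits iteratively via a_i = x_i mod 3, x_{i+1} = (x_i − a_i)/3, with x_0 = x:
  x_0 = 17/23;  a_0 = 1;  x_1 = (x_0 − 1)/3 = -2/23
  x_1 = -2/23;  a_1 = 2;  x_2 = (x_1 − 2)/3 = -16/23
  x_2 = -16/23;  a_2 = 1;  x_3 = (x_2 − 1)/3 = -13/23
  x_3 = -13/23;  a_3 = 1;  x_4 = (x_3 − 1)/3 = -12/23
  x_4 = -12/23;  a_4 = 0;  x_5 = (x_4 − 0)/3 = -4/23
Digits: (1, 2, 1, 1, 0).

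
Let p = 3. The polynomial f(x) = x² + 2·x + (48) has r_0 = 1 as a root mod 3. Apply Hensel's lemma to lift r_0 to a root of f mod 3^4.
r_3 = 13 (mod 81)

Hensel: r_{i+1} = r_i − f(r_i)·(f′(r_i))^{-1} mod 3^{i+2}, f′(x) = 2x + 2. Iterate:
  r_0 = 1 (mod 3)
  r_1 = 4 (mod 9)
  r_2 = 13 (mod 27)
  r_3 = 13 (mod 81)
Final: r = 13 satisfies f(r) ≡ 0 mod 3^4.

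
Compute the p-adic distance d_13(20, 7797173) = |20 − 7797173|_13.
d_13(20, 7797173) = 1/371293

Step 1 — x − y = 20 − 7797173 = -7797153. Step 2 — v_13(-7797153) = 5 (factor: -7797153 = −(13^5 · 21); the sign does not affect v_p). Step 3 — |x − y|_13 = 13^{-5} = 1/371293.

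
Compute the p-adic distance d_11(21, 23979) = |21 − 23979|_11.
d_11(21, 23979) = 1/1331

Step 1 — x − y = 21 − 23979 = -23958. Step 2 — v_11(-23958) = 3 (factor: -23958 = −(11^3 · 18); the sign does not affect v_p). Step 3 — |x − y|_11 = 11^{-3} = 1/1331.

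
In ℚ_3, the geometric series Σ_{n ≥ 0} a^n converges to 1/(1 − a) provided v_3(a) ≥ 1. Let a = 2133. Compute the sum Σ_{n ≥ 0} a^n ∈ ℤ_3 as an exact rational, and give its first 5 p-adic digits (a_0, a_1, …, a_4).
Σ a^n = 1/(1 − a) = -1/2132;  first 5 digits = (1, 0, 0, 1, 2)

v_3(a) = 3 ≥ 1, so the series converges in ℤ_3 to 1/(1 − a) = 1/(1 − 2133) = -1/2132. Expand this rational in ℤ_3: compute digits iteratively via d_i = x_i mod 3, x_{i+1} = (x_i − d_i)/3. The first 5 digits are (1, 0, 0, 1, 2).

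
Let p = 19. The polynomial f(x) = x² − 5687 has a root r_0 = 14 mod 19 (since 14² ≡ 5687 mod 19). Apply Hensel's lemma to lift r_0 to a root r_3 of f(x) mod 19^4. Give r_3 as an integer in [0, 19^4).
r_3 = 33435 (mod 130321)

Hensel's recurrence: r_{i+1} = r_i − f(r_i)·(f′(r_i))^{-1} mod 19^{i+2}, with f′(x) = 2x. Iterate:
  r_0 = 14 (mod 19)
  r_1 = 223 (mod 361)
  r_2 = 5999 (mod 6859)
  r_3 = 33435 (mod 130321)
Final: r_3 = 33435, and one checks f(r_3) ≡ 0 mod 19^4.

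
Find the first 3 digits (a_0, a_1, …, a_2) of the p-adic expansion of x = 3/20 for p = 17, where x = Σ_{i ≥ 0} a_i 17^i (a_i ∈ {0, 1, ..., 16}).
(a_0, …, a_2) = (1, 11, 7)

v_17(3/20) = 0 (numerator and denominator both coprime to 17), so x ∈ ℤ_17^×. Compute digits iteratively via a_i = x_i mod 17, x_{i+1} = (x_i − a_i)/17, with x_0 = x:
  x_0 = 3/20;  a_0 = 1;  x_1 = (x_0 − 1)/17 = -1/20
  x_1 = -1/20;  a_1 = 11;  x_2 = (x_1 − 11)/17 = -13/20
  x_2 = -13/20;  a_2 = 7;  x_3 = (x_2 − 7)/17 = -9/20
Digits: (1, 11, 7).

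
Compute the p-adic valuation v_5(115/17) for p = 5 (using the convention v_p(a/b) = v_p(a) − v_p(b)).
v_5(115/17) = 1

Factor powers of 5 from the numerator and denominator of the reduced fraction: 115 = 5^1 · 23 and 17 = 5^0 · 17. Apply v_p(a/b) = v_p(a) − v_p(b): v_5(115/17) = 1 − 0 = 1.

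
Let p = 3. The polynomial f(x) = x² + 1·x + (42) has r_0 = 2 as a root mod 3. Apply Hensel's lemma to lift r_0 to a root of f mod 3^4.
r_3 = 50 (mod 81)

Hensel: r_{i+1} = r_i − f(r_i)·(f′(r_i))^{-1} mod 3^{i+2}, f′(x) = 2x + 1. Iterate:
  r_0 = 2 (mod 3)
  r_1 = 5 (mod 9)
  r_2 = 23 (mod 27)
  r_3 = 50 (mod 81)
Final: r = 50 satisfies f(r) ≡ 0 mod 3^4.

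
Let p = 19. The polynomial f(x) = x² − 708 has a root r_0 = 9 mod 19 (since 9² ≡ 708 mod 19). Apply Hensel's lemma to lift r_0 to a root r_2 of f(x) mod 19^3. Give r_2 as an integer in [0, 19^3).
r_2 = 3353 (mod 6859)

Hensel's recurrence: r_{i+1} = r_i − f(r_i)·(f′(r_i))^{-1} mod 19^{i+2}, with f′(x) = 2x. Iterate:
  r_0 = 9 (mod 19)
  r_1 = 104 (mod 361)
  r_2 = 3353 (mod 6859)
Final: r_2 = 3353, and one checks f(r_2) ≡ 0 mod 19^3.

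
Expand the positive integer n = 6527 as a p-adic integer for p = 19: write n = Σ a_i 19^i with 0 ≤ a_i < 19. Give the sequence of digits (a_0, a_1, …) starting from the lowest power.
(a_0, a_1, …) = (10, 1, 18)

Repeated division by 19 gives the digits low-to-high: 6527 = 10 + 1·19^1 + 18·19^2. Digit sequence: (10, 1, 18).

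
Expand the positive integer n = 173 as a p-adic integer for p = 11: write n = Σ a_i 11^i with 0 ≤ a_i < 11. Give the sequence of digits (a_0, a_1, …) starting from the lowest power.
(a_0, a_1, …) = (8, 4, 1)

Repeated division by 11 gives the digits low-to-high: 173 = 8 + 4·11^1 + 1·11^2. Digit sequence: (8, 4, 1).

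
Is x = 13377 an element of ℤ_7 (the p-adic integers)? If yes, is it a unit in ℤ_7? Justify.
x ∈ ℤ_7 but not a unit; v_7(x) = 3 > 0

ℤ_7 = {x ∈ ℚ_7 : v_7(x) ≥ 0} and ℤ_7^× = {x ∈ ℤ_7 : v_7(x) = 0}. Here v_7(13377) = v_7(num) − v_7(den) = 3; compare against these criteria.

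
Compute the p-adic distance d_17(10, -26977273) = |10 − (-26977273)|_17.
d_17(10, -26977273) = 1/1419857

Step 1 — x − y = 10 − (-26977273) = 26977283. Step 2 — v_17(26977283) = 5 (factor: 26977283 = (17^5 · 19); the sign does not affect v_p). Step 3 — |x − y|_17 = 17^{-5} = 1/1419857.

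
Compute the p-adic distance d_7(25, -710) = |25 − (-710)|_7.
d_7(25, -710) = 1/49

Step 1 — x − y = 25 − (-710) = 735. Step 2 — v_7(735) = 2 (factor: 735 = (7^2 · 15); the sign does not affect v_p). Step 3 — |x − y|_7 = 7^{-2} = 1/49.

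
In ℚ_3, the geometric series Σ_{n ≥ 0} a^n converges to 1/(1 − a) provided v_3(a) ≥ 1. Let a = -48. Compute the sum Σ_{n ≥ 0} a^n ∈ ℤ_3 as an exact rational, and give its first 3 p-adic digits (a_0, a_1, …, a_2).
Σ a^n = 1/(1 − a) = 1/49;  first 3 digits = (1, 2, 1)

v_3(a) = 1 ≥ 1, so the series converges in ℤ_3 to 1/(1 − a) = 1/(1 − (-48)) = 1/49. Expand this rational in ℤ_3: compute digits iteratively via d_i = x_i mod 3, x_{i+1} = (x_i − d_i)/3. The first 3 digits are (1, 2, 1).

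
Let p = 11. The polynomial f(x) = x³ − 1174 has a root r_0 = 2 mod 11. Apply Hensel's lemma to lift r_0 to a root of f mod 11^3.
r_2 = 684 (mod 1331)

Hensel: r_{i+1} = r_i − f(r_i)/f′(r_i) mod 11^{i+2}, where f′(x) = 3x². Iterate:
  r_0 = 2 (mod 11)
  r_1 = 79 (mod 121)
  r_2 = 684 (mod 1331)
Final: r = 684 with f(r) ≡ 0 mod 11^3.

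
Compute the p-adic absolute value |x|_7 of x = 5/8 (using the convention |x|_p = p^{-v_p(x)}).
|5/8|_7 = 1

Step 1 — compute v_7(x) by factoring powers of 7 out of the numerator and denominator: v_7(5/8) = 0. Step 2 — apply |x|_p = p^{-v_p(x)} = 7^{0} = 1.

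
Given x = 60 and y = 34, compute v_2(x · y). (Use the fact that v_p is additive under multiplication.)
v_2(2040) = 3

v_p(x) = 2 (factor: 60 = 2^2 · 15); v_p(y) = 1 (factor: 34 = 2^1 · 17). Additivity: v_p(xy) = v_p(x) + v_p(y) = 2 + 1 = 3. (Direct check: xy = 2040 = 2^3 · (255).)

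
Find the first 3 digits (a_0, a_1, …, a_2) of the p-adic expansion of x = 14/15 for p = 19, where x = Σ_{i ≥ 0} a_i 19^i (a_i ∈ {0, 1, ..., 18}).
(a_0, …, a_2) = (6, 1, 5)

v_19(14/15) = 0 (numerator and denominator both coprime to 19), so x ∈ ℤ_19^×. Compute digits iteratively via a_i = x_i mod 19, x_{i+1} = (x_i − a_i)/19, with x_0 = x:
  x_0 = 14/15;  a_0 = 6;  x_1 = (x_0 − 6)/19 = -4/15
  x_1 = -4/15;  a_1 = 1;  x_2 = (x_1 − 1)/19 = -1/15
  x_2 = -1/15;  a_2 = 5;  x_3 = (x_2 − 5)/19 = -4/15
Digits: (6, 1, 5).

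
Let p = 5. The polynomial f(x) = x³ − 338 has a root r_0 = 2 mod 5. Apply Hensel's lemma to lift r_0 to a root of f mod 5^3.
r_2 = 42 (mod 125)

Hensel: r_{i+1} = r_i − f(r_i)/f′(r_i) mod 5^{i+2}, where f′(x) = 3x². Iterate:
  r_0 = 2 (mod 5)
  r_1 = 17 (mod 25)
  r_2 = 42 (mod 125)
Final: r = 42 with f(r) ≡ 0 mod 5^3.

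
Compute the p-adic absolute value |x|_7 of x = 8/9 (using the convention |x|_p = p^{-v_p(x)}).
|8/9|_7 = 1

Step 1 — compute v_7(x) by factoring powers of 7 out of the numerator and denominator: v_7(8/9) = 0. Step 2 — apply |x|_p = p^{-v_p(x)} = 7^{0} = 1.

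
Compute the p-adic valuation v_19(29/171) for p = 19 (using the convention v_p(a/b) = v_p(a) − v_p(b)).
v_19(29/171) = -1

Factor powers of 19 from the numerator and denominator of the reduced fraction: 29 = 19^0 · 29 and 171 = 19^1 · 9. Apply v_p(a/b) = v_p(a) − v_p(b): v_19(29/171) = 0 − 1 = -1.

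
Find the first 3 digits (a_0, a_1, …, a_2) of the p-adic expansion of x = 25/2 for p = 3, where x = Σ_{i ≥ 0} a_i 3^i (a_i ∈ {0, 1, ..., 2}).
(a_0, …, a_2) = (2, 2, 2)

v_3(25/2) = 0 (numerator and denominator both coprime to 3), so x ∈ ℤ_3^×. Compute digits iteratively via a_i = x_i mod 3, x_{i+1} = (x_i − a_i)/3, with x_0 = x:
  x_0 = 25/2;  a_0 = 2;  x_1 = (x_0 − 2)/3 = 7/2
  x_1 = 7/2;  a_1 = 2;  x_2 = (x_1 − 2)/3 = 1/2
  x_2 = 1/2;  a_2 = 2;  x_3 = (x_2 − 2)/3 = -1/2
Digits: (2, 2, 2).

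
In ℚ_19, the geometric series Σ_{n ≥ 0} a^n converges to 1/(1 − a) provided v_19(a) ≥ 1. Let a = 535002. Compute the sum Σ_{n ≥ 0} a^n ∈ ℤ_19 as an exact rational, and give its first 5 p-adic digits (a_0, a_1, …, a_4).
Σ a^n = 1/(1 − a) = -1/535001;  first 5 digits = (1, 0, 0, 2, 4)

v_19(a) = 3 ≥ 1, so the series converges in ℤ_19 to 1/(1 − a) = 1/(1 − 535002) = -1/535001. Expand this rational in ℤ_19: compute digits iteratively via d_i = x_i mod 19, x_{i+1} = (x_i − d_i)/19. The first 5 digits are (1, 0, 0, 2, 4).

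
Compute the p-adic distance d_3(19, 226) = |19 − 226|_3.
d_3(19, 226) = 1/9

Step 1 — x − y = 19 − 226 = -207. Step 2 — v_3(-207) = 2 (factor: -207 = −(3^2 · 23); the sign does not affect v_p). Step 3 — |x − y|_3 = 3^{-2} = 1/9.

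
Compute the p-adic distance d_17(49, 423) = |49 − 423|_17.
d_17(49, 423) = 1/17

Step 1 — x − y = 49 − 423 = -374. Step 2 — v_17(-374) = 1 (factor: -374 = −(17^1 · 22); the sign does not affect v_p). Step 3 — |x − y|_17 = 17^{-1} = 1/17.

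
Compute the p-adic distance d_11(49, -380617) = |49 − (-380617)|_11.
d_11(49, -380617) = 1/14641

Step 1 — x − y = 49 − (-380617) = 380666. Step 2 — v_11(380666) = 4 (factor: 380666 = (11^4 · 26); the sign does not affect v_p). Step 3 — |x − y|_11 = 11^{-4} = 1/14641.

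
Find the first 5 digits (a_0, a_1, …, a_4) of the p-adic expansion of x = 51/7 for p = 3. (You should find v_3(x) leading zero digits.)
(a_0, …, a_4) = (0, 2, 1, 1, 0)

v_3(51/7) = 1, so a_0 = ... = a_0 = 0. Factor out: x = 3^1 · u with u = 17/7 a unit in ℤ_3. Expand u iteratively via a_{v+i} = u_i mod 3, u_{i+1} = (u_i − a_{v+i})/3:
  u_0 = 17/7;  a_1 = 2;  u_1 = (u_0 − 2)/3 = 1/7
  u_1 = 1/7;  a_2 = 1;  u_2 = (u_1 − 1)/3 = -2/7
  u_2 = -2/7;  a_3 = 1;  u_3 = (u_2 − 1)/3 = -3/7
  u_3 = -3/7;  a_4 = 0;  u_4 = (u_3 − 0)/3 = -1/7
Digits: (0, 2, 1, 1, 0).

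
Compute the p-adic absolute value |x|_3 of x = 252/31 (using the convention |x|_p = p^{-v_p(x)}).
|252/31|_3 = 1/9

Step 1 — compute v_3(x) by factoring powers of 3 out of the numerator and denominator: v_3(252/31) = 2. Step 2 — apply |x|_p = p^{-v_p(x)} = 3^{-2} = 1/9.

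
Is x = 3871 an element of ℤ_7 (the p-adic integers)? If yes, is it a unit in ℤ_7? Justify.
x ∈ ℤ_7 but not a unit; v_7(x) = 2 > 0

ℤ_7 = {x ∈ ℚ_7 : v_7(x) ≥ 0} and ℤ_7^× = {x ∈ ℤ_7 : v_7(x) = 0}. Here v_7(3871) = v_7(num) − v_7(den) = 2; compare against these criteria.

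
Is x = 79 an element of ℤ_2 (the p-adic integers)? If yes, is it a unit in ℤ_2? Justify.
x ∈ ℤ_2^× (unit); v_2(x) = 0

ℤ_2 = {x ∈ ℚ_2 : v_2(x) ≥ 0} and ℤ_2^× = {x ∈ ℤ_2 : v_2(x) = 0}. Here v_2(79) = v_2(num) − v_2(den) = 0; compare against these criteria.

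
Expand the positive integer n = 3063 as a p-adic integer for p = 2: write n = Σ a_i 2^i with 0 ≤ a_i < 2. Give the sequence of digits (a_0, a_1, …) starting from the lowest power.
(a_0, a_1, …) = (1, 1, 1, 0, 1, 1, 1, 1, 1, 1, 0, 1)

Repeated division by 2 gives the digits low-to-high: 3063 = 1 + 1·2^1 + 1·2^2 + 1·2^4 + 1·2^5 + 1·2^6 + 1·2^7 + 1·2^8 + 1·2^9 + 1·2^11. Digit sequence: (1, 1, 1, 0, 1, 1, 1, 1, 1, 1, 0, 1).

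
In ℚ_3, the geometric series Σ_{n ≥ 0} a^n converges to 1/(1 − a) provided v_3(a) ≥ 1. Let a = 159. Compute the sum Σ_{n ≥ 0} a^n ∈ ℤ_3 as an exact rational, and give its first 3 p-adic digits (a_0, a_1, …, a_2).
Σ a^n = 1/(1 − a) = -1/158;  first 3 digits = (1, 2, 0)

v_3(a) = 1 ≥ 1, so the series converges in ℤ_3 to 1/(1 − a) = 1/(1 − 159) = -1/158. Expand this rational in ℤ_3: compute digits iteratively via d_i = x_i mod 3, x_{i+1} = (x_i − d_i)/3. The first 3 digits are (1, 2, 0).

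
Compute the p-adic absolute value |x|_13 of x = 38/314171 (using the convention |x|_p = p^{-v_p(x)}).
|38/314171|_13 = 28561

Step 1 — compute v_13(x) by factoring powers of 13 out of the numerator and denominator: v_13(38/314171) = -4. Step 2 — apply |x|_p = p^{-v_p(x)} = 13^{4} = 28561.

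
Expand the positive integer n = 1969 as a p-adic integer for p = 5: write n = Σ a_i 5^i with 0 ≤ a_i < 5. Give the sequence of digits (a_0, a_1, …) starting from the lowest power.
(a_0, a_1, …) = (4, 3, 3, 0, 3)

Repeated division by 5 gives the digits low-to-high: 1969 = 4 + 3·5^1 + 3·5^2 + 3·5^4. Digit sequence: (4, 3, 3, 0, 3).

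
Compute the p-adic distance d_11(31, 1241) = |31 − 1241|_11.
d_11(31, 1241) = 1/121

Step 1 — x − y = 31 − 1241 = -1210. Step 2 — v_11(-1210) = 2 (factor: -1210 = −(11^2 · 10); the sign does not affect v_p). Step 3 — |x − y|_11 = 11^{-2} = 1/121.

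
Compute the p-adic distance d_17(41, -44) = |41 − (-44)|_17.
d_17(41, -44) = 1/17

Step 1 — x − y = 41 − (-44) = 85. Step 2 — v_17(85) = 1 (factor: 85 = (17^1 · 5); the sign does not affect v_p). Step 3 — |x − y|_17 = 17^{-1} = 1/17.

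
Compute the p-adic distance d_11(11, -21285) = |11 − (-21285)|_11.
d_11(11, -21285) = 1/1331

Step 1 — x − y = 11 − (-21285) = 21296. Step 2 — v_11(21296) = 3 (factor: 21296 = (11^3 · 16); the sign does not affect v_p). Step 3 — |x − y|_11 = 11^{-3} = 1/1331.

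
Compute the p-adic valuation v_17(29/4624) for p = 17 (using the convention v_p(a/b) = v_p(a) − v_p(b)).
v_17(29/4624) = -2

Factor powers of 17 from the numerator and denominator of the reduced fraction: 29 = 17^0 · 29 and 4624 = 17^2 · 16. Apply v_p(a/b) = v_p(a) − v_p(b): v_17(29/4624) = 0 − 2 = -2.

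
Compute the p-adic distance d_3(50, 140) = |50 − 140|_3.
d_3(50, 140) = 1/9

Step 1 — x − y = 50 − 140 = -90. Step 2 — v_3(-90) = 2 (factor: -90 = −(3^2 · 10); the sign does not affect v_p). Step 3 — |x − y|_3 = 3^{-2} = 1/9.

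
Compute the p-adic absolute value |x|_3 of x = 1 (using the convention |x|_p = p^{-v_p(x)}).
|1|_3 = 1

Step 1 — compute v_3(x) by factoring powers of 3 out of the numerator and denominator: v_3(1) = 0. Step 2 — apply |x|_p = p^{-v_p(x)} = 3^{0} = 1.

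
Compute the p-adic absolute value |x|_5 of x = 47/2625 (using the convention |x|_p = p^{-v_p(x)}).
|47/2625|_5 = 125

Step 1 — compute v_5(x) by factoring powers of 5 out of the numerator and denominator: v_5(47/2625) = -3. Step 2 — apply |x|_p = p^{-v_p(x)} = 5^{3} = 125.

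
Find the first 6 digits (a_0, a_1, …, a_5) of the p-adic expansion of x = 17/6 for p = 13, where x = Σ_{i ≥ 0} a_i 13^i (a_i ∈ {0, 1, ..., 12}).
(a_0, …, a_5) = (5, 2, 2, 2, 2, 2)

v_13(17/6) = 0 (numerator and denominator both coprime to 13), so x ∈ ℤ_13^×. Compute digits iteratively via a_i = x_i mod 13, x_{i+1} = (x_i − a_i)/13, with x_0 = x:
  x_0 = 17/6;  a_0 = 5;  x_1 = (x_0 − 5)/13 = -1/6
  x_1 = -1/6;  a_1 = 2;  x_2 = (x_1 − 2)/13 = -1/6
  x_2 = -1/6;  a_2 = 2;  x_3 = (x_2 − 2)/13 = -1/6
  x_3 = -1/6;  a_3 = 2;  x_4 = (x_3 − 2)/13 = -1/6
  x_4 = -1/6;  a_4 = 2;  x_5 = (x_4 − 2)/13 = -1/6
  x_5 = -1/6;  a_5 = 2;  x_6 = (x_5 − 2)/13 = -1/6
Digits: (5, 2, 2, 2, 2, 2).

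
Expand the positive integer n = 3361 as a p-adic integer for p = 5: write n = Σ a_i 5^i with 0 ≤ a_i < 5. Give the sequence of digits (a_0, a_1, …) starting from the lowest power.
(a_0, a_1, …) = (1, 2, 4, 1, 0, 1)

Repeated division by 5 gives the digits low-to-high: 3361 = 1 + 2·5^1 + 4·5^2 + 1·5^3 + 1·5^5. Digit sequence: (1, 2, 4, 1, 0, 1).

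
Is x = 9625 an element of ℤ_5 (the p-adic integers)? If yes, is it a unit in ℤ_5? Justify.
x ∈ ℤ_5 but not a unit; v_5(x) = 3 > 0

ℤ_5 = {x ∈ ℚ_5 : v_5(x) ≥ 0} and ℤ_5^× = {x ∈ ℤ_5 : v_5(x) = 0}. Here v_5(9625) = v_5(num) − v_5(den) = 3; compare against these criteria.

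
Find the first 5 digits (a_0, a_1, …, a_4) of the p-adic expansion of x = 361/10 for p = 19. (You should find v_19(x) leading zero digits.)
(a_0, …, a_4) = (0, 0, 2, 17, 1)

v_19(361/10) = 2, so a_0 = ... = a_1 = 0. Factor out: x = 19^2 · u with u = 1/10 a unit in ℤ_19. Expand u iteratively via a_{v+i} = u_i mod 19, u_{i+1} = (u_i − a_{v+i})/19:
  u_0 = 1/10;  a_2 = 2;  u_1 = (u_0 − 2)/19 = -1/10
  u_1 = -1/10;  a_3 = 17;  u_2 = (u_1 − 17)/19 = -9/10
  u_2 = -9/10;  a_4 = 1;  u_3 = (u_2 − 1)/19 = -1/10
Digits: (0, 0, 2, 17, 1).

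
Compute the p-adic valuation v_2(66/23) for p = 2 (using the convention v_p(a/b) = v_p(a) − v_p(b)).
v_2(66/23) = 1

Factor powers of 2 from the numerator and denominator of the reduced fraction: 66 = 2^1 · 33 and 23 = 2^0 · 23. Apply v_p(a/b) = v_p(a) − v_p(b): v_2(66/23) = 1 − 0 = 1.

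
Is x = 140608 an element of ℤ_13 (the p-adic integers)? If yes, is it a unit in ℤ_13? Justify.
x ∈ ℤ_13 but not a unit; v_13(x) = 3 > 0

ℤ_13 = {x ∈ ℚ_13 : v_13(x) ≥ 0} and ℤ_13^× = {x ∈ ℤ_13 : v_13(x) = 0}. Here v_13(140608) = v_13(num) − v_13(den) = 3; compare against these criteria.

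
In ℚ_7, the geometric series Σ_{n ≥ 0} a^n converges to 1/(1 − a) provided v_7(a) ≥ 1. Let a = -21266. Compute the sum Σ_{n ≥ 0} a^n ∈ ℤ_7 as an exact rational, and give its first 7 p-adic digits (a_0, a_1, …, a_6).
Σ a^n = 1/(1 − a) = 1/21267;  first 7 digits = (1, 0, 0, 1, 5, 5, 0)

v_7(a) = 3 ≥ 1, so the series converges in ℤ_7 to 1/(1 − a) = 1/(1 − (-21266)) = 1/21267. Expand this rational in ℤ_7: compute digits iteratively via d_i = x_i mod 7, x_{i+1} = (x_i − d_i)/7. The first 7 digits are (1, 0, 0, 1, 5, 5, 0).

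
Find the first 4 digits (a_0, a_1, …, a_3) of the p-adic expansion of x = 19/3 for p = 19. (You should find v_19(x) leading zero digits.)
(a_0, …, a_3) = (0, 13, 12, 12)

v_19(19/3) = 1, so a_0 = ... = a_0 = 0. Factor out: x = 19^1 · u with u = 1/3 a unit in ℤ_19. Expand u iteratively via a_{v+i} = u_i mod 19, u_{i+1} = (u_i − a_{v+i})/19:
  u_0 = 1/3;  a_1 = 13;  u_1 = (u_0 − 13)/19 = -2/3
  u_1 = -2/3;  a_2 = 12;  u_2 = (u_1 − 12)/19 = -2/3
  u_2 = -2/3;  a_3 = 12;  u_3 = (u_2 − 12)/19 = -2/3
Digits: (0, 13, 12, 12).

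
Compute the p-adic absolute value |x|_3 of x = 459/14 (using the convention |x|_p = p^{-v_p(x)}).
|459/14|_3 = 1/27

Step 1 — compute v_3(x) by factoring powers of 3 out of the numerator and denominator: v_3(459/14) = 3. Step 2 — apply |x|_p = p^{-v_p(x)} = 3^{-3} = 1/27.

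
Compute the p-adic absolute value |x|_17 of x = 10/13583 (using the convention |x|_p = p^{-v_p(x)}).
|10/13583|_17 = 289

Step 1 — compute v_17(x) by factoring powers of 17 out of the numerator and denominator: v_17(10/13583) = -2. Step 2 — apply |x|_p = p^{-v_p(x)} = 17^{2} = 289.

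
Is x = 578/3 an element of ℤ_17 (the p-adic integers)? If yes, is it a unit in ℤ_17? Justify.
x ∈ ℤ_17 but not a unit; v_17(x) = 2 > 0

ℤ_17 = {x ∈ ℚ_17 : v_17(x) ≥ 0} and ℤ_17^× = {x ∈ ℤ_17 : v_17(x) = 0}. Here v_17(578/3) = v_17(num) − v_17(den) = 2; compare against these criteria.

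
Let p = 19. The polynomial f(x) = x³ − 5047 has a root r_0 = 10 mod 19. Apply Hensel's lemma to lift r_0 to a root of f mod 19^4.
r_3 = 39701 (mod 130321)

Hensel: r_{i+1} = r_i − f(r_i)/f′(r_i) mod 19^{i+2}, where f′(x) = 3x². Iterate:
  r_0 = 10 (mod 19)
  r_1 = 352 (mod 361)
  r_2 = 5406 (mod 6859)
  r_3 = 39701 (mod 130321)
Final: r = 39701 with f(r) ≡ 0 mod 19^4.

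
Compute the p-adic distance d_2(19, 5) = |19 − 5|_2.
d_2(19, 5) = 1/2

Step 1 — x − y = 19 − 5 = 14. Step 2 — v_2(14) = 1 (factor: 14 = (2^1 · 7); the sign does not affect v_p). Step 3 — |x − y|_2 = 2^{-1} = 1/2.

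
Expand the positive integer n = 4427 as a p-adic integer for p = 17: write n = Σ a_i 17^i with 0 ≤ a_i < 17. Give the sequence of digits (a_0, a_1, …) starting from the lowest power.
(a_0, a_1, …) = (7, 5, 15)

Repeated division by 17 gives the digits low-to-high: 4427 = 7 + 5·17^1 + 15·17^2. Digit sequence: (7, 5, 15).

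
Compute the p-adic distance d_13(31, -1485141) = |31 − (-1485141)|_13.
d_13(31, -1485141) = 1/371293

Step 1 — x − y = 31 − (-1485141) = 1485172. Step 2 — v_13(1485172) = 5 (factor: 1485172 = (13^5 · 4); the sign does not affect v_p). Step 3 — |x − y|_13 = 13^{-5} = 1/371293.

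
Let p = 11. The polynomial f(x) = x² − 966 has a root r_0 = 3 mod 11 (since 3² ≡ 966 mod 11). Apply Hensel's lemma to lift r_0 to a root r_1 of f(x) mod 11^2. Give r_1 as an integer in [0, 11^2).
r_1 = 102 (mod 121)

Hensel's recurrence: r_{i+1} = r_i − f(r_i)·(f′(r_i))^{-1} mod 11^{i+2}, with f′(x) = 2x. Iterate:
  r_0 = 3 (mod 11)
  r_1 = 102 (mod 121)
Final: r_1 = 102, and one checks f(r_1) ≡ 0 mod 11^2.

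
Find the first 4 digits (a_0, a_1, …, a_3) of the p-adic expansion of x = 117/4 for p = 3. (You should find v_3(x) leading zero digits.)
(a_0, …, a_3) = (0, 0, 1, 0)

v_3(117/4) = 2, so a_0 = ... = a_1 = 0. Factor out: x = 3^2 · u with u = 13/4 a unit in ℤ_3. Expand u iteratively via a_{v+i} = u_i mod 3, u_{i+1} = (u_i − a_{v+i})/3:
  u_0 = 13/4;  a_2 = 1;  u_1 = (u_0 − 1)/3 = 3/4
  u_1 = 3/4;  a_3 = 0;  u_2 = (u_1 − 0)/3 = 1/4
Digits: (0, 0, 1, 0).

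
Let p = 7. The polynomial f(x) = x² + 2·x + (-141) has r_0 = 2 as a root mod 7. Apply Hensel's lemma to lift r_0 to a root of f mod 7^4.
r_3 = 506 (mod 2401)

Hensel: r_{i+1} = r_i − f(r_i)·(f′(r_i))^{-1} mod 7^{i+2}, f′(x) = 2x + 2. Iterate:
  r_0 = 2 (mod 7)
  r_1 = 16 (mod 49)
  r_2 = 163 (mod 343)
  r_3 = 506 (mod 2401)
Final: r = 506 satisfies f(r) ≡ 0 mod 7^4.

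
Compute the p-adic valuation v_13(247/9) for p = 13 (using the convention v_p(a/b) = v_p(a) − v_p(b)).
v_13(247/9) = 1

Factor powers of 13 from the numerator and denominator of the reduced fraction: 247 = 13^1 · 19 and 9 = 13^0 · 9. Apply v_p(a/b) = v_p(a) − v_p(b): v_13(247/9) = 1 − 0 = 1.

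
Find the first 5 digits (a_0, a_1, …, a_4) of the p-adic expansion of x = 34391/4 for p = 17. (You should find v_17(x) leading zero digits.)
(a_0, …, a_4) = (0, 0, 0, 6, 4)

v_17(34391/4) = 3, so a_0 = ... = a_2 = 0. Factor out: x = 17^3 · u with u = 7/4 a unit in ℤ_17. Expand u iteratively via a_{v+i} = u_i mod 17, u_{i+1} = (u_i − a_{v+i})/17:
  u_0 = 7/4;  a_3 = 6;  u_1 = (u_0 − 6)/17 = -1/4
  u_1 = -1/4;  a_4 = 4;  u_2 = (u_1 − 4)/17 = -1/4
Digits: (0, 0, 0, 6, 4).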